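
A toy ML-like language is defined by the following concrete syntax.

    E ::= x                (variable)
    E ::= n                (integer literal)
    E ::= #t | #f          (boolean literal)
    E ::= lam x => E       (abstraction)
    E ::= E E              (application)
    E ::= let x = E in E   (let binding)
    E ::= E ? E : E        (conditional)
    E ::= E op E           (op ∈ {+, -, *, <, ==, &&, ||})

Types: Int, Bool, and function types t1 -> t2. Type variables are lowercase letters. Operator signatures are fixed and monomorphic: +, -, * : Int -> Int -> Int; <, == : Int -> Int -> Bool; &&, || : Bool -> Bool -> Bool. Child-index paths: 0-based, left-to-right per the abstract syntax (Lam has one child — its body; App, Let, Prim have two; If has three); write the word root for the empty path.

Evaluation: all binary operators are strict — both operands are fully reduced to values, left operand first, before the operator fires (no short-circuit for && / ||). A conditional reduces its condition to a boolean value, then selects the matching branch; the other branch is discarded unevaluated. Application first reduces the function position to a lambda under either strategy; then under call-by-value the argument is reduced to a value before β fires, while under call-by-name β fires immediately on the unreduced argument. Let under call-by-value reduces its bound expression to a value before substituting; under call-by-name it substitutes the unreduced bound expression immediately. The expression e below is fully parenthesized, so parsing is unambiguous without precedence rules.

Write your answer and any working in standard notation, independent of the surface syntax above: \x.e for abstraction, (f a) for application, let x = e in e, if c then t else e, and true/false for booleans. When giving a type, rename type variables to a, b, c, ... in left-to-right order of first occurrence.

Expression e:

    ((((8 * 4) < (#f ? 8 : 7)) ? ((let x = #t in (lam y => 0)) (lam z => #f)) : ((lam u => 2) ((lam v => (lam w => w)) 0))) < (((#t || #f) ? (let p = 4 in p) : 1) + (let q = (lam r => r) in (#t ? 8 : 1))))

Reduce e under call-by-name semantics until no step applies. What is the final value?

Answer: true

Working:
step 0: ((if ((8 * 4) < (if false then 8 else 7)) then ((let x = true in (\y.0)) (\z.false)) else ((\u.2) ((\v.(\w.w)) 0))) < ((if (true || false) then (let p = 4 in p) else 1) + (let q = (\r.r) in (if true then 8 else 1))))
step 1: [delta@0.0.0] ((if (32 < (if false then 8 else 7)) then ((let x = true in (\y.0)) (\z.false)) else ((\u.2) ((\v.(\w.w)) 0))) < ((if (true || false) then (let p = 4 in p) else 1) + (let q = (\r.r) in (if true then 8 else 1))))
step 2: [if@0.0.1] ((if (32 < 7) then ((let x = true in (\y.0)) (\z.false)) else ((\u.2) ((\v.(\w.w)) 0))) < ((if (true || false) then (let p = 4 in p) else 1) + (let q = (\r.r) in (if true then 8 else 1))))
step 3: [delta@0.0] ((if false then ((let x = true in (\y.0)) (\z.false)) else ((\u.2) ((\v.(\w.w)) 0))) < ((if (true || false) then (let p = 4 in p) else 1) + (let q = (\r.r) in (if true then 8 else 1))))
step 4: [if@0] (((\u.2) ((\v.(\w.w)) 0)) < ((if (true || false) then (let p = 4 in p) else 1) + (let q = (\r.r) in (if true then 8 else 1))))
step 5: [beta@0] (2 < ((if (true || false) then (let p = 4 in p) else 1) + (let q = (\r.r) in (if true then 8 else 1))))
step 6: [delta@1.0.0] (2 < ((if true then (let p = 4 in p) else 1) + (let q = (\r.r) in (if true then 8 else 1))))
step 7: [if@1.0] (2 < ((let p = 4 in p) + (let q = (\r.r) in (if true then 8 else 1))))
step 8: [let@1.0] (2 < (4 + (let q = (\r.r) in (if true then 8 else 1))))
step 9: [let@1.1] (2 < (4 + (if true then 8 else 1)))
step 10: [if@1.1] (2 < (4 + 8))
step 11: [delta@1] (2 < 12)
step 12: [delta@root] true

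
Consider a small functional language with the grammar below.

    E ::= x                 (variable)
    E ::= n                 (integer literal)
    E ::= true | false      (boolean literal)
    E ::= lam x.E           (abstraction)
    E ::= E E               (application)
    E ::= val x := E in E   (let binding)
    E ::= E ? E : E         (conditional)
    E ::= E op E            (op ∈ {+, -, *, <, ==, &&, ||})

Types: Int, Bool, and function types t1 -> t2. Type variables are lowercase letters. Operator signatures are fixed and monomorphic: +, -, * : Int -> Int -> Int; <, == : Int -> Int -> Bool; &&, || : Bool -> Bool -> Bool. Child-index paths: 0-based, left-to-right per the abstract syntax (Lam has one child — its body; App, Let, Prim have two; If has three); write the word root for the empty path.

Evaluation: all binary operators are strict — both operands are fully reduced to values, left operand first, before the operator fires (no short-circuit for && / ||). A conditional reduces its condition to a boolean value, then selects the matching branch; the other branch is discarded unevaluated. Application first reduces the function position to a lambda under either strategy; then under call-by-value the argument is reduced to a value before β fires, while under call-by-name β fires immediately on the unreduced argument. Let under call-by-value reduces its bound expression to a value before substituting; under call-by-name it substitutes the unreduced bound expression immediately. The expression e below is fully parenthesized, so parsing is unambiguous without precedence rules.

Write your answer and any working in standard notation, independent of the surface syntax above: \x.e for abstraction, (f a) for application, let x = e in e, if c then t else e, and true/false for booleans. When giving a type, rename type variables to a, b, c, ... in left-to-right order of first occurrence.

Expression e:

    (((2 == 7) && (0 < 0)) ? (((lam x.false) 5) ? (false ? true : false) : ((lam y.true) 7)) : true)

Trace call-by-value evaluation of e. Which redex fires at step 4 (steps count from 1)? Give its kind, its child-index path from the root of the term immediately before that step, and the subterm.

Answer: if at root : (if false then (if ((\x.false) 5) then (if false then true else false) else ((\y.true) 7)) else true)

Derivation:
step 0: (if ((2 == 7) && (0 < 0)) then (if ((\x.false) 5) then (if false then true else false) else ((\y.true) 7)) else true)
step 1: [delta@0.0] (if (false && (0 < 0)) then (if ((\x.false) 5) then (if false then true else false) else ((\y.true) 7)) else true)
step 2: [delta@0.1] (if (false && false) then (if ((\x.false) 5) then (if false then true else false) else ((\y.true) 7)) else true)
step 3: [delta@0] (if false then (if ((\x.false) 5) then (if false then true else false) else ((\y.true) 7)) else true)
step 4: [if@root] true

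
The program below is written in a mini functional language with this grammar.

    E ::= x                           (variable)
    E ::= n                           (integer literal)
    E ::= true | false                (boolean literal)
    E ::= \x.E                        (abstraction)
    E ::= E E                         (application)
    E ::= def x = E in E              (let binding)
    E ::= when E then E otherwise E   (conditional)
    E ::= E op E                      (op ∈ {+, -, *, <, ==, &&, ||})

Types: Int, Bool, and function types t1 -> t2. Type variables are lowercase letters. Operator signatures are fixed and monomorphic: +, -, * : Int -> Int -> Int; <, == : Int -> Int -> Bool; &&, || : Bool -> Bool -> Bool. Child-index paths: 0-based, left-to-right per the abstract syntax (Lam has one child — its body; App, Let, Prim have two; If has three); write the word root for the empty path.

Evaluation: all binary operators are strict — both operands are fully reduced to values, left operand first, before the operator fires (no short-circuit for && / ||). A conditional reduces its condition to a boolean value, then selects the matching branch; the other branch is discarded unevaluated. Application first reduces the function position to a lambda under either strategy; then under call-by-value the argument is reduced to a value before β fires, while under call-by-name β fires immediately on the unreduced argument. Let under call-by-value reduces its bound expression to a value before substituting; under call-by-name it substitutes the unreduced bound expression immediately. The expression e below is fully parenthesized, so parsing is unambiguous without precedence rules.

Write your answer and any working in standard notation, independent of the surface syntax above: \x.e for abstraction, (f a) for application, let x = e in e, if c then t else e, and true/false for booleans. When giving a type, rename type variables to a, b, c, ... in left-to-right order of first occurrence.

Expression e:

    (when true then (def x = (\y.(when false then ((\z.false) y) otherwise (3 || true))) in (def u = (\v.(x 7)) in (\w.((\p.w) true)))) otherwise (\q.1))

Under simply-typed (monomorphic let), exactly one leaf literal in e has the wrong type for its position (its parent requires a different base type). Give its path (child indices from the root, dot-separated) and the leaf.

Answer: 1.0.0.2.0 : 3

Derivation:
  unify Bool ~ Bool
  unify Bool ~ Bool
\z._ : b -> Bool
y : a
  unify b -> Bool ~ a -> c
  unify b ~ a
  unify Bool ~ c
_ _ : Bool
  unify Int ~ Bool
  FAIL: mismatch Int ~ Bool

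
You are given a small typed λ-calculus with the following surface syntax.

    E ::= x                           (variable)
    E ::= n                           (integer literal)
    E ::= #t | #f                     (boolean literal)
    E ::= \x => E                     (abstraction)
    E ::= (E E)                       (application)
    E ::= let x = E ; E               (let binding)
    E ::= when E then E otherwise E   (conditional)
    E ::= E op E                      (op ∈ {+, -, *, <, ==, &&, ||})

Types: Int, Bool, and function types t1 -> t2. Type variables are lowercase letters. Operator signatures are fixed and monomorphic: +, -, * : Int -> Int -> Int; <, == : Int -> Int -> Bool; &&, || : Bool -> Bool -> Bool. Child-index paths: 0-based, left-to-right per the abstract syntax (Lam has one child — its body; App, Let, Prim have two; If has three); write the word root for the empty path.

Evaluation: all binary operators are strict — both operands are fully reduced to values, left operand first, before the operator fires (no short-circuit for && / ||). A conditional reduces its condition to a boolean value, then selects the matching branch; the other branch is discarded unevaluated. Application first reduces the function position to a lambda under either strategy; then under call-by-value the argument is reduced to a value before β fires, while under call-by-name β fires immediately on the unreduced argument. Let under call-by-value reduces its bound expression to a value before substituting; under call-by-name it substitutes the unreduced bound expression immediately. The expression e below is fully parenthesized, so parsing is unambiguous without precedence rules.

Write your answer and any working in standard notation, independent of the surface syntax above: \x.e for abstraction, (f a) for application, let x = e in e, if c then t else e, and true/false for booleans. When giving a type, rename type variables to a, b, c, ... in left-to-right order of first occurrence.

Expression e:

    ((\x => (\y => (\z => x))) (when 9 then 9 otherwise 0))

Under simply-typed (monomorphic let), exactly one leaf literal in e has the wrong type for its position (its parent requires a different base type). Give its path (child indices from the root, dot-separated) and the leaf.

Answer: 1.0 : 9

Working:
x : a
\z._ : c -> a
\y._ : b -> c -> a
\x._ : a -> b -> c -> a
  unify Int ~ Bool
  FAIL: mismatch Int ~ Bool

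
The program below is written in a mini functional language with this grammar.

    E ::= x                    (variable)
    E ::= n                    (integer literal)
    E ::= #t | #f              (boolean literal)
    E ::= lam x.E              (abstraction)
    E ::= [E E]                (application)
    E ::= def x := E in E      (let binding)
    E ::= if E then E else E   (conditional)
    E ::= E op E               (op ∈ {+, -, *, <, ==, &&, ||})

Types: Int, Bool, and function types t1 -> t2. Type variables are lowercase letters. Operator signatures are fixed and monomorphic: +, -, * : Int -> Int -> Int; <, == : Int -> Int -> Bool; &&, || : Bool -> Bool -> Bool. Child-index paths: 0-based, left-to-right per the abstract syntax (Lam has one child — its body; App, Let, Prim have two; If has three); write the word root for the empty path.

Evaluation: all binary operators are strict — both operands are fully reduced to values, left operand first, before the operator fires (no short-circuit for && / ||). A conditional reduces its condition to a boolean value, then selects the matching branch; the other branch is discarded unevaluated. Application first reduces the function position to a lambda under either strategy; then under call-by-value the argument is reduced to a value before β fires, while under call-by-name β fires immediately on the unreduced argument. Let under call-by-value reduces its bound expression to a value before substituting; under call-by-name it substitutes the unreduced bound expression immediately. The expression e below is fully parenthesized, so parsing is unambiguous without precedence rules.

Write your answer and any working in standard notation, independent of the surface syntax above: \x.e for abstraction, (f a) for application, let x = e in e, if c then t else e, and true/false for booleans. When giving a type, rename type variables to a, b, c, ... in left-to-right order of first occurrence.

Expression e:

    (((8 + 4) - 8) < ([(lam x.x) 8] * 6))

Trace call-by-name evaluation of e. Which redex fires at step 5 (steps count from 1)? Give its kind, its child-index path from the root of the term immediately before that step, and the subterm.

Answer: delta at root : (4 < 48)

Trace:
step 0: (((8 + 4) - 8) < (((\x.x) 8) * 6))
step 1: [delta@0.0] ((12 - 8) < (((\x.x) 8) * 6))
step 2: [delta@0] (4 < (((\x.x) 8) * 6))
step 3: [beta@1.0] (4 < (8 * 6))
step 4: [delta@1] (4 < 48)
step 5: [delta@root] true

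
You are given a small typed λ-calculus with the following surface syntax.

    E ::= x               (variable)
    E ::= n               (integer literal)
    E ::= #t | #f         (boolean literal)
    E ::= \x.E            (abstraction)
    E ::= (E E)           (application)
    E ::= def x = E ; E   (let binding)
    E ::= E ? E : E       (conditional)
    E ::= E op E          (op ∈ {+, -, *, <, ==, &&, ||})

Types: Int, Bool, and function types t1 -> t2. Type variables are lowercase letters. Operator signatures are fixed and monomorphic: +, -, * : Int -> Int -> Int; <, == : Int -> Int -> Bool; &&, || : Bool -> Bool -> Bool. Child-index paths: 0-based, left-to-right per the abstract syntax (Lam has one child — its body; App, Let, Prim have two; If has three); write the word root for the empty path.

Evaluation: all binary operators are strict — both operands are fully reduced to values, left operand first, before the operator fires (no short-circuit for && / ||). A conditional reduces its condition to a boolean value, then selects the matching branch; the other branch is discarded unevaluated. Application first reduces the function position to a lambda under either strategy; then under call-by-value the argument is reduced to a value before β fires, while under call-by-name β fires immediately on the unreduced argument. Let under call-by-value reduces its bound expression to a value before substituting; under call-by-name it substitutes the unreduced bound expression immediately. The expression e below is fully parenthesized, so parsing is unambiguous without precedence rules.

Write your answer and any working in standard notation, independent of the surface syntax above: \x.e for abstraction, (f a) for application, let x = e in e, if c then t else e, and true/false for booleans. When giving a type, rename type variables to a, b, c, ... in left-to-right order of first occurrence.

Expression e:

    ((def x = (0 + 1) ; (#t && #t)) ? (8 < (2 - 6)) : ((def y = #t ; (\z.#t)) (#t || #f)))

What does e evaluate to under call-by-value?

Answer: false

Trace:
step 0: (if (let x = (0 + 1) in (true && true)) then (8 < (2 - 6)) else ((let y = true in (\z.true)) (true || false)))
step 1: [delta@0.0] (if (let x = 1 in (true && true)) then (8 < (2 - 6)) else ((let y = true in (\z.true)) (true || false)))
step 2: [let@0] (if (true && true) then (8 < (2 - 6)) else ((let y = true in (\z.true)) (true || false)))
step 3: [delta@0] (if true then (8 < (2 - 6)) else ((let y = true in (\z.true)) (true || false)))
step 4: [if@root] (8 < (2 - 6))
step 5: [delta@1] (8 < -4)
step 6: [delta@root] false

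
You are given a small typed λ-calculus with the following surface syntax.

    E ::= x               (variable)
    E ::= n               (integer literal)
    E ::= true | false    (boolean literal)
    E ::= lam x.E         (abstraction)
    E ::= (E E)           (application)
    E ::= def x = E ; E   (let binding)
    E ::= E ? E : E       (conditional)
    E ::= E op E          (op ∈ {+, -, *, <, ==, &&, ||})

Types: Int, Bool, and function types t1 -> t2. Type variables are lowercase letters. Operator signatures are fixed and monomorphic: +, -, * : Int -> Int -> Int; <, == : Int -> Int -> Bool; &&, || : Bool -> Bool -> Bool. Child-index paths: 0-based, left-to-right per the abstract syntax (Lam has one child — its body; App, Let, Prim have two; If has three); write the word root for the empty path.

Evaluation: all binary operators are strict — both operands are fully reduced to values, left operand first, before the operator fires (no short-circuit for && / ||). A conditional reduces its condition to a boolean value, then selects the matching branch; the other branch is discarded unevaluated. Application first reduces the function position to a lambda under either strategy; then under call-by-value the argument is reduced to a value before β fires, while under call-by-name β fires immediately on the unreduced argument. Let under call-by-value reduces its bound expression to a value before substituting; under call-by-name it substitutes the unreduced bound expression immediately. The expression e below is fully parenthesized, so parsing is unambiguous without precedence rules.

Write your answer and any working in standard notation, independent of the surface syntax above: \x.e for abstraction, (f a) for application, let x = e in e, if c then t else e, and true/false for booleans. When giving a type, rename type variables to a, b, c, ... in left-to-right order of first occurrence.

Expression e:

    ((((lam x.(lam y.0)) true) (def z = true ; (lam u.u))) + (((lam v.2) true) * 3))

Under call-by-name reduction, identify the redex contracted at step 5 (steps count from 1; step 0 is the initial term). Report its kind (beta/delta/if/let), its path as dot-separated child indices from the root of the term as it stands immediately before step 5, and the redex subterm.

Working:
step 0: ((((\x.(\y.0)) true) (let z = true in (\u.u))) + (((\v.2) true) * 3))
step 1: [beta@0.0] (((\y.0) (let z = true in (\u.u))) + (((\v.2) true) * 3))
step 2: [beta@0] (0 + (((\v.2) true) * 3))
step 3: [beta@1.0] (0 + (2 * 3))
step 4: [delta@1] (0 + 6)
step 5: [delta@root] 6

Answer: delta at root : (0 + 6)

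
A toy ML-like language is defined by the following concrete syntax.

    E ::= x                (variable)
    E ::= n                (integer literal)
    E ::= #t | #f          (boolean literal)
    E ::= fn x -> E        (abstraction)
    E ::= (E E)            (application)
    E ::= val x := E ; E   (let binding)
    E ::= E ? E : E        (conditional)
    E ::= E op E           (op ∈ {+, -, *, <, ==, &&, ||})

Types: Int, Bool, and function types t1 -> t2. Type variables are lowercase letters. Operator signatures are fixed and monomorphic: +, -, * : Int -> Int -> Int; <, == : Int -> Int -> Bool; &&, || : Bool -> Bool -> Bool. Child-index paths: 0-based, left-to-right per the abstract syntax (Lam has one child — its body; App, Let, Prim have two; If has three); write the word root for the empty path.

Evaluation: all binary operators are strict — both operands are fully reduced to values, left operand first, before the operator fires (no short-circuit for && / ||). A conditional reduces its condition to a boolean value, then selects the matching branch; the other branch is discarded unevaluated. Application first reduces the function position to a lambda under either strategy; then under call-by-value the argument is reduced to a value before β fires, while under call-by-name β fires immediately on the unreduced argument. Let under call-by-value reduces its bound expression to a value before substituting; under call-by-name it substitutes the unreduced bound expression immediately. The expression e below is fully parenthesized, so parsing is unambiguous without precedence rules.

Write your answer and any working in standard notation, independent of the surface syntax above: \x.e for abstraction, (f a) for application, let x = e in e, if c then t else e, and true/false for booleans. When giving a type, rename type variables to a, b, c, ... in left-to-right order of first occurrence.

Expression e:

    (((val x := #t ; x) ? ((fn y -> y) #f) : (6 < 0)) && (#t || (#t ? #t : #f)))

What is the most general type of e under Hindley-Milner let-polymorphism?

Trace:
let x : Bool
x : Bool
  unify Bool ~ Bool
y : a
\y._ : a -> a
  unify a -> a ~ Bool -> b
  unify a ~ Bool
  unify Bool ~ b
_ _ : Bool
  unify Int ~ Int
  unify Int ~ Int
  unify Bool ~ Bool
  unify Bool ~ Bool
  unify Bool ~ Bool
  unify Bool ~ Bool
  unify Bool ~ Bool
  unify Bool ~ Bool
  unify Bool ~ Bool

Answer: Bool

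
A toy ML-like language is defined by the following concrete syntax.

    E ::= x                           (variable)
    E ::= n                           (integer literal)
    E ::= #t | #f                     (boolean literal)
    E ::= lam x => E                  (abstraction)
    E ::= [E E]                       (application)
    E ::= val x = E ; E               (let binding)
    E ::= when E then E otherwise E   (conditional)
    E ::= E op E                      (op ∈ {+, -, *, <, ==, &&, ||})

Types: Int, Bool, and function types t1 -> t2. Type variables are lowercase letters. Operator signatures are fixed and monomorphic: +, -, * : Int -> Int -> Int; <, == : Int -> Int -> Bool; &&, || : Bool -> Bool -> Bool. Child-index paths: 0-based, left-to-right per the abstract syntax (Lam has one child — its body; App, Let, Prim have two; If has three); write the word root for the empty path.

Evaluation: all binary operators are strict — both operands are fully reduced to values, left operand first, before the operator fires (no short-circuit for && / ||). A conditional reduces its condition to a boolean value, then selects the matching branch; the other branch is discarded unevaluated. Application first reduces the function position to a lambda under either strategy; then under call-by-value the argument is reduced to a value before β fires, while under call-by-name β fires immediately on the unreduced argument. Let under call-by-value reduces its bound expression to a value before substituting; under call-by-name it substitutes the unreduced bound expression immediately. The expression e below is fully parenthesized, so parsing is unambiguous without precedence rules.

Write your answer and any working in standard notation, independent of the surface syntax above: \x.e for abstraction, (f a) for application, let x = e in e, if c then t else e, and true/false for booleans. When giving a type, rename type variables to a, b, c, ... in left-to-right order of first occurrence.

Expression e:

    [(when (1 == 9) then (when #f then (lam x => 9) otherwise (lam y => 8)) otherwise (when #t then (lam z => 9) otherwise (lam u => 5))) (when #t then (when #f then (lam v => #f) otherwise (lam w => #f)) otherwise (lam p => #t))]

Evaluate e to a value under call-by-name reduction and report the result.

Answer: 9

Working:
step 0: ((if (1 == 9) then (if false then (\x.9) else (\y.8)) else (if true then (\z.9) else (\u.5))) (if true then (if false then (\v.false) else (\w.false)) else (\p.true)))
step 1: [delta@0.0] ((if false then (if false then (\x.9) else (\y.8)) else (if true then (\z.9) else (\u.5))) (if true then (if false then (\v.false) else (\w.false)) else (\p.true)))
step 2: [if@0] ((if true then (\z.9) else (\u.5)) (if true then (if false then (\v.false) else (\w.false)) else (\p.true)))
step 3: [if@0] ((\z.9) (if true then (if false then (\v.false) else (\w.false)) else (\p.true)))
step 4: [beta@root] 9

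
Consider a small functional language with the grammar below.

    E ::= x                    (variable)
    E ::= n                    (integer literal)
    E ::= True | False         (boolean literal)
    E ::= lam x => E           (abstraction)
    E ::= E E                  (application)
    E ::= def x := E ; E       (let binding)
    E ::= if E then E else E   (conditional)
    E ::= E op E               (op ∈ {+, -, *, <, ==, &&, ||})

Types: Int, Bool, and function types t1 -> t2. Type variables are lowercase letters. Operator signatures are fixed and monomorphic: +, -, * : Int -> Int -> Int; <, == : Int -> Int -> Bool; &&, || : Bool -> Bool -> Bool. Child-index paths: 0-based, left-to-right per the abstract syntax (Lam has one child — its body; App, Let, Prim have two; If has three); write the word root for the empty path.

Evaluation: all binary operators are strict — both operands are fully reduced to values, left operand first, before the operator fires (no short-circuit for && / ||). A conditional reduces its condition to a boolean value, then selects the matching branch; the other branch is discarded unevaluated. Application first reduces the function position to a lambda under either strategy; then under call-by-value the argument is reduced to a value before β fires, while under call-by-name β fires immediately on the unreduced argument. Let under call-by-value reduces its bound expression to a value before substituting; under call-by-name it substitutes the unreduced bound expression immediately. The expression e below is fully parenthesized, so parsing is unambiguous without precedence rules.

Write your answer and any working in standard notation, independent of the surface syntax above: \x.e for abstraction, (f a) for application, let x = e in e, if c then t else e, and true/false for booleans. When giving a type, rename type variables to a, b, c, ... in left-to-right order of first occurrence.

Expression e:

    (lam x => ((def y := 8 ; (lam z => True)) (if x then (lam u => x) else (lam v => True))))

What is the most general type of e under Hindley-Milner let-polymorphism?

Working:
let y : Int
\z._ : b -> Bool
x : a
  unify a ~ Bool
x : Bool
\u._ : c -> Bool
\v._ : d -> Bool
  unify c -> Bool ~ d -> Bool
  unify c ~ d
  unify Bool ~ Bool
  unify b -> Bool ~ (d -> Bool) -> e
  unify b ~ d -> Bool
  unify Bool ~ e
_ _ : Bool
\x._ : Bool -> Bool

Answer: Bool -> Bool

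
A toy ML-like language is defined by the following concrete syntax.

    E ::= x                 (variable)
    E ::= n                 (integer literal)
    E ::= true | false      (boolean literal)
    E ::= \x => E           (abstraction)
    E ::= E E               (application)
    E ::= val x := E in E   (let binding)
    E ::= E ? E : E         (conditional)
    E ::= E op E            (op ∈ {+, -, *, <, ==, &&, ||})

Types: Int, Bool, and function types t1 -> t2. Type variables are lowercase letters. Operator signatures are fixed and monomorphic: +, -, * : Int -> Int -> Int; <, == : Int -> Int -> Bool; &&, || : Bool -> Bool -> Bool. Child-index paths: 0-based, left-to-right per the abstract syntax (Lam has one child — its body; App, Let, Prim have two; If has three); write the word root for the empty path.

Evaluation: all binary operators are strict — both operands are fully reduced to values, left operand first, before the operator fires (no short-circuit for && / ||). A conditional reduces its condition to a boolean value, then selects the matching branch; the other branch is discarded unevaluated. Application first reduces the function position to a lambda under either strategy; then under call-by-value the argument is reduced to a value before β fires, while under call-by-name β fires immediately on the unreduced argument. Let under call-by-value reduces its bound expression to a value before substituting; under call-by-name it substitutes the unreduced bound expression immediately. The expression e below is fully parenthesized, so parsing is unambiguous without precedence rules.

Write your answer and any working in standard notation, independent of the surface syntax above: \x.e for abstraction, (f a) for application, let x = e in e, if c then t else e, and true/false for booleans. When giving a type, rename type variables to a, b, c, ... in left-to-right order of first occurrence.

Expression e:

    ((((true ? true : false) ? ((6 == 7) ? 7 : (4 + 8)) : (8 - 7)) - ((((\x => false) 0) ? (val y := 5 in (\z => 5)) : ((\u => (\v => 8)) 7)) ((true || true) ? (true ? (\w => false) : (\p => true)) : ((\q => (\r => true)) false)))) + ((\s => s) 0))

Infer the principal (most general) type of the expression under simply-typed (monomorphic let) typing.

Answer: Int

Trace:
  unify Bool ~ Bool
  unify Bool ~ Bool
  unify Bool ~ Bool
  unify Int ~ Int
  unify Int ~ Int
  unify Bool ~ Bool
  unify Int ~ Int
  unify Int ~ Int
  unify Int ~ Int
  unify Int ~ Int
  unify Int ~ Int
  unify Int ~ Int
  unify Int ~ Int
\x._ : a -> Bool
  unify a -> Bool ~ Int -> b
  unify a ~ Int
  unify Bool ~ b
_ _ : Bool
  unify Bool ~ Bool
let y : Int
\z._ : c -> Int
\v._ : e -> Int
\u._ : d -> e -> Int
  unify d -> e -> Int ~ Int -> f
  unify d ~ Int
  unify e -> Int ~ f
_ _ : e -> Int
  unify c -> Int ~ e -> Int
  unify c ~ e
  unify Int ~ Int
  unify Bool ~ Bool
  unify Bool ~ Bool
  unify Bool ~ Bool
  unify Bool ~ Bool
\w._ : g -> Bool
\p._ : h -> Bool
  unify g -> Bool ~ h -> Bool
  unify g ~ h
  unify Bool ~ Bool
\r._ : j -> Bool
\q._ : i -> j -> Bool
  unify i -> j -> Bool ~ Bool -> k
  unify i ~ Bool
  unify j -> Bool ~ k
_ _ : j -> Bool
  unify h -> Bool ~ j -> Bool
  unify h ~ j
  unify Bool ~ Bool
  unify e -> Int ~ (j -> Bool) -> l
  unify e ~ j -> Bool
  unify Int ~ l
_ _ : Int
  unify Int ~ Int
  unify Int ~ Int
s : m
\s._ : m -> m
  unify m -> m ~ Int -> n
  unify m ~ Int
  unify Int ~ n
_ _ : Int
  unify Int ~ Int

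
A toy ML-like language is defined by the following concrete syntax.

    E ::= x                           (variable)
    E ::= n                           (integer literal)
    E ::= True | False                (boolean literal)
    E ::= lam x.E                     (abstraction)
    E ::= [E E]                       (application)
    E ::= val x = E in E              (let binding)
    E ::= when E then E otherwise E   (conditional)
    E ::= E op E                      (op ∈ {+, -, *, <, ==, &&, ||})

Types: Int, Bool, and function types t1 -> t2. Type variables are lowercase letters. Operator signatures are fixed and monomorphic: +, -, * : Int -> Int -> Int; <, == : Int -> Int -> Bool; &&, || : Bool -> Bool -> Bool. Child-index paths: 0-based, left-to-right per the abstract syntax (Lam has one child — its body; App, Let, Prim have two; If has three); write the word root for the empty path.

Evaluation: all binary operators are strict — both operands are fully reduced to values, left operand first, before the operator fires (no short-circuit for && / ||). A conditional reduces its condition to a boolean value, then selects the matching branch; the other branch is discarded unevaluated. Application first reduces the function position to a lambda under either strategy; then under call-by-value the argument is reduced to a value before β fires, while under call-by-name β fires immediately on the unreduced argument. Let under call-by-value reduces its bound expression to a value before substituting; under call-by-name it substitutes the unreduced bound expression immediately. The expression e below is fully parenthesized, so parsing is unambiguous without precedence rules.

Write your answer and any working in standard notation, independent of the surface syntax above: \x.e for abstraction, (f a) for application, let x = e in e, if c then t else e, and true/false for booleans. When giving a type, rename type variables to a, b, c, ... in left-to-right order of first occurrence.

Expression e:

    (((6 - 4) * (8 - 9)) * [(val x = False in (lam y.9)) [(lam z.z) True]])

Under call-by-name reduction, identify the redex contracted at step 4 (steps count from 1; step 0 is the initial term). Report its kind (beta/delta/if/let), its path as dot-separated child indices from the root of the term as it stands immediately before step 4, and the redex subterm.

Trace:
step 0: (((6 - 4) * (8 - 9)) * ((let x = false in (\y.9)) ((\z.z) true)))
step 1: [delta@0.0] ((2 * (8 - 9)) * ((let x = false in (\y.9)) ((\z.z) true)))
step 2: [delta@0.1] ((2 * -1) * ((let x = false in (\y.9)) ((\z.z) true)))
step 3: [delta@0] (-2 * ((let x = false in (\y.9)) ((\z.z) true)))
step 4: [let@1.0] (-2 * ((\y.9) ((\z.z) true)))

Answer: let at 1.0 : (let x = false in (\y.9))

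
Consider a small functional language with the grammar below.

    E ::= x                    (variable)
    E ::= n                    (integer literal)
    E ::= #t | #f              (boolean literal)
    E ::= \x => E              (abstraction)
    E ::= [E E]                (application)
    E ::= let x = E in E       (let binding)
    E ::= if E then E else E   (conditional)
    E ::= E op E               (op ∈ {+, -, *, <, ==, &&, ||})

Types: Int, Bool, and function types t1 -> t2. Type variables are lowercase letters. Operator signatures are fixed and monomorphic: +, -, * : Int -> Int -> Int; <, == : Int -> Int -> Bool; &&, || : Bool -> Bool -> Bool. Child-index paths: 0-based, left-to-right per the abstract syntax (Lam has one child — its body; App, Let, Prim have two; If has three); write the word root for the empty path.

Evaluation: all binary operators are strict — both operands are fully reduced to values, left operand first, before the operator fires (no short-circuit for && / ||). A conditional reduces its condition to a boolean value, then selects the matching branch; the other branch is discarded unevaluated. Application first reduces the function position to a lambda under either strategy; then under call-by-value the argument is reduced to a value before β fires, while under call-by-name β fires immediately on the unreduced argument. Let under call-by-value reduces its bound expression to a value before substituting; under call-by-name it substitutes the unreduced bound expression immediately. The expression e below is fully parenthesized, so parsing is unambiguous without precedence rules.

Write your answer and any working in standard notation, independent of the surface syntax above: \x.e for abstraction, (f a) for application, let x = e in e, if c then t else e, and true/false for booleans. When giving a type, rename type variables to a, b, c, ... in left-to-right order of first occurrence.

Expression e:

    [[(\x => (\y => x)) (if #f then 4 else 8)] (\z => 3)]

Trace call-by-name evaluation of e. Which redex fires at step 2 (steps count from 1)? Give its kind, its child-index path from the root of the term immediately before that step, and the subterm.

Derivation:
step 0: (((\x.(\y.x)) (if false then 4 else 8)) (\z.3))
step 1: [beta@0] ((\y.(if false then 4 else 8)) (\z.3))
step 2: [beta@root] (if false then 4 else 8)

Answer: beta at root : ((\y.(if false then 4 else 8)) (\z.3))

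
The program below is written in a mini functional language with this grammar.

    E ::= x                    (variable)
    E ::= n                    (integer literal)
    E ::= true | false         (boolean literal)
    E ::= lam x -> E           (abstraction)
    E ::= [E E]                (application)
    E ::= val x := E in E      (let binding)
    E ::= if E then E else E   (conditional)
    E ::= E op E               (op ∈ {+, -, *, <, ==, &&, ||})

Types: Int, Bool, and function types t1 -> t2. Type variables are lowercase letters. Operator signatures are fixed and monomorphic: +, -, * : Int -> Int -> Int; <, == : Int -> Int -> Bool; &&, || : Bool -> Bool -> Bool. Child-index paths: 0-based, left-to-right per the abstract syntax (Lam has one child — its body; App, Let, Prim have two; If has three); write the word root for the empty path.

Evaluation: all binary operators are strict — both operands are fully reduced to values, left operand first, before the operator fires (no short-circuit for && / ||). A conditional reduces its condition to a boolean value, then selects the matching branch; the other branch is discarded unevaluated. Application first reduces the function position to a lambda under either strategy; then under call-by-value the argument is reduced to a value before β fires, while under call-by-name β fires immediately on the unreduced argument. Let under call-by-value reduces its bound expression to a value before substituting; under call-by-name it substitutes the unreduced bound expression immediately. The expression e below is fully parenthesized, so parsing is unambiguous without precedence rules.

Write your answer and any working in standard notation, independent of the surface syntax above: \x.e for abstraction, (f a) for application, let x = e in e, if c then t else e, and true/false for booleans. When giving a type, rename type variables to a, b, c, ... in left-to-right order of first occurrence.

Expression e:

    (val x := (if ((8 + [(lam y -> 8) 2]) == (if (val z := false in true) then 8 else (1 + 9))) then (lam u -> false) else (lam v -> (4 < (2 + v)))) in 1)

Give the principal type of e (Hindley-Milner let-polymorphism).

Answer: Int

Trace:
  unify Int ~ Int
\y._ : a -> Int
  unify a -> Int ~ Int -> b
  unify a ~ Int
  unify Int ~ b
_ _ : Int
  unify Int ~ Int
  unify Int ~ Int
let z : Bool
  unify Bool ~ Bool
  unify Int ~ Int
  unify Int ~ Int
  unify Int ~ Int
  unify Int ~ Int
  unify Bool ~ Bool
\u._ : c -> Bool
  unify Int ~ Int
  unify Int ~ Int
v : d
  unify d ~ Int
  unify Int ~ Int
\v._ : Int -> Bool
  unify c -> Bool ~ Int -> Bool
  unify c ~ Int
  unify Bool ~ Bool
let x : Int -> Bool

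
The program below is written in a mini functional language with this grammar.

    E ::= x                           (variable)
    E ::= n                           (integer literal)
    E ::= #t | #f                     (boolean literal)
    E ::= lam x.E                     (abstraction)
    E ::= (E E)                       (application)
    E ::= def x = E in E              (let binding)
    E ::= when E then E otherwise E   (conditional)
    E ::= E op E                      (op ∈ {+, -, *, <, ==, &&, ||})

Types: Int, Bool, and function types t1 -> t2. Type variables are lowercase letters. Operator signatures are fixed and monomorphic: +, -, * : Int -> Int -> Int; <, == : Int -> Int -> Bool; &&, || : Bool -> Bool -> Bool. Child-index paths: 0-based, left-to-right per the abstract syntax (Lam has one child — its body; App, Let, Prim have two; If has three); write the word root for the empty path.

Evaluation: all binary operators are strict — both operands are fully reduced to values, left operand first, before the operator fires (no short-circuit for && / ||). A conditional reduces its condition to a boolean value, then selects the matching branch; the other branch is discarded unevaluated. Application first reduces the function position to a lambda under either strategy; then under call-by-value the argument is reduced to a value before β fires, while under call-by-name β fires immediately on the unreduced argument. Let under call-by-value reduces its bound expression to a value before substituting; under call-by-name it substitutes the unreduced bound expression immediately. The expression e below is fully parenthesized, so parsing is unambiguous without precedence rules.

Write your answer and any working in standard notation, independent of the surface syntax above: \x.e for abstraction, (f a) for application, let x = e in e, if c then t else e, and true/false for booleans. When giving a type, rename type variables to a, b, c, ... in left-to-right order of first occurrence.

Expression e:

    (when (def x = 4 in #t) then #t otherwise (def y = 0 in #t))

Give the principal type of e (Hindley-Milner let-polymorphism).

Trace:
let x : Int
  unify Bool ~ Bool
let y : Int
  unify Bool ~ Bool

Answer: Bool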